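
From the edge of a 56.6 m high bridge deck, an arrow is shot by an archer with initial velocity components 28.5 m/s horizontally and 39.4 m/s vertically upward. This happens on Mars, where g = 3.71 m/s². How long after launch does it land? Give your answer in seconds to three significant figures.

22.6 s

Vertical motion (up positive, ground at y = 0): 1.855 t² − (39.40) t − 56.6 = 0, so t = (39.40 + √(39.40² + 2·3.71·56.6)) / 3.71 = (39.40 + 44.41) / 3.71 = 22.59 s.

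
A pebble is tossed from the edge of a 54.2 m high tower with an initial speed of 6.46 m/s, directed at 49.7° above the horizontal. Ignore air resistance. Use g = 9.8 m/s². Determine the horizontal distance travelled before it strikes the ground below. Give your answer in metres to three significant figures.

16.2 m

Horizontal component vₓ = 6.460 cos 49.7° = 4.178 m/s; vertical v_y0 = 6.460 sin 49.7° = 4.927 m/s.
The projectile lands when y = 54.2 + (4.927) t − ½·9.80·t² = 0. Positive root: t = (4.927 + √(4.927² + 2·9.80·54.2)) / 9.80 = (4.927 + 32.96) / 9.80 = 3.866 s.
Horizontal distance: R = vₓ t = 4.178 × 3.866 = 16.15 m.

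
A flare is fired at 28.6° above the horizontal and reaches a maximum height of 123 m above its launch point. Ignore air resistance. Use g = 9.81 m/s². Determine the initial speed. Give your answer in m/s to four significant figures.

At the peak v_y = 0, so v_y0 = √(2gH) = √(2 × 9.81 × 123) = 49.12 m/s.
v_y0 = v₀ sin θ ⇒ v₀ = 49.12 / sin 28.6° = 102.6 m/s.

102.6 m/s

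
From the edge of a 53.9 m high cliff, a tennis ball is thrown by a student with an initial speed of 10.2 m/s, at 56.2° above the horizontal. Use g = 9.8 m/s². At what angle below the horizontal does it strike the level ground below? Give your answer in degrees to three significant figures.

Resolve: vₓ = 10.20 cos 56.2° = 5.674 m/s and v_y0 = 10.20 sin 56.2° = 8.476 m/s.
Vertical motion (up positive, ground at y = 0): 4.900 t² − (8.476) t − 53.9 = 0, so t = (8.476 + √(8.476² + 2·9.80·53.9)) / 9.80 = (8.476 + 33.59) / 9.80 = 4.292 s.
At impact: v_y = v_y0 − g t = −33.59 m/s; vₓ = 5.674 m/s.
Angle below horizontal: arctan(|v_y|/vₓ) = arctan(33.59/5.674) = 80.41°.

80.4°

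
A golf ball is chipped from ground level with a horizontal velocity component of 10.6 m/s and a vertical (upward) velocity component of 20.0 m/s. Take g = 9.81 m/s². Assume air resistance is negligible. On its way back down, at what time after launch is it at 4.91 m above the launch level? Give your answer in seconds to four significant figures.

3.815 s

Set y = v_y0 t − ½ g t² = 4.91: 4.905 t² − 20.00 t + 4.91 = 0.
t = [20.00 ± √(20.00² − 2·9.81·4.91)] / 9.81 = (20.00 ± 17.43) / 9.81, so t = 0.2624 s or t = 3.815 s.
The descending-branch root is 3.815 s.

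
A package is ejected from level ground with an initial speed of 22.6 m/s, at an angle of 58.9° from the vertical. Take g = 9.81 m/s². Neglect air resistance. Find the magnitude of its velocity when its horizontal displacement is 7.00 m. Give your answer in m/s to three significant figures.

21.0 m/s

Resolve: vₓ = 22.60 sin 58.9° = 19.35 m/s and v_y0 = 22.60 cos 58.9° = 11.67 m/s.
Time to reach x = 7.00 m: t = x/vₓ = 7.00/19.35 = 0.3617 s.
Vertical velocity there: v_y = v_y0 − g t = 11.67 − 9.81 × 0.3617 = 8.125 m/s.
Speed: √(vₓ² + v_y²) = √(19.35² + 8.125²) = 20.99 m/s.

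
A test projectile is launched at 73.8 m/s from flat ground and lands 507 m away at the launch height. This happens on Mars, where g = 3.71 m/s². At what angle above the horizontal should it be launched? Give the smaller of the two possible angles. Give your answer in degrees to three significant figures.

10.1°

Level-ground range R = v₀² sin(2θ)/g ⇒ sin(2θ) = gR/v₀² = 3.71 × 507 / 73.8² = 0.3454.
2θ = 20.20° or 180° − 20.20° = 159.8°, so θ = 10.10° or 79.90°.
The smaller angle is 10.10°.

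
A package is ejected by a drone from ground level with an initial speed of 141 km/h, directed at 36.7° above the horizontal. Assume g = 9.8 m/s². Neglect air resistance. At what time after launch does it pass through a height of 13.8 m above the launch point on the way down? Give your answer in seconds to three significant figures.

4.09 s

Convert: 141 km/h = 141/3.6 = 39.17 m/s.
Horizontal component vₓ = 39.17 cos 36.7° = 31.40 m/s; vertical v_y0 = 39.17 sin 36.7° = 23.41 m/s.
Height y(t) = 23.41 t − 4.900 t² = 13.8 gives 4.900 t² − 23.41 t + 13.8 = 0.
Quadratic formula: t = (23.41 ± √277.41) / 9.80 = (23.41 ± 16.66) / 9.80 → t = 0.6889 s or 4.088 s.
The descending-branch root is 4.088 s.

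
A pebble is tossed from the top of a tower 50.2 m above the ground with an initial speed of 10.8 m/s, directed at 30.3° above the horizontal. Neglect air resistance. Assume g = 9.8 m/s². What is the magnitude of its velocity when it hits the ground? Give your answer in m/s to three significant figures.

Components: vₓ = 10.80 cos 30.3° = 9.325 m/s, v_y0 = 10.80 sin 30.3° = 5.449 m/s.
The projectile lands when y = 50.2 + (5.449) t − ½·9.80·t² = 0. Positive root: t = (5.449 + √(5.449² + 2·9.80·50.2)) / 9.80 = (5.449 + 31.84) / 9.80 = 3.805 s.
Vertical velocity at impact: v_y = v_y0 − g t = 5.449 − 9.80 × 3.805 = −31.84 m/s.
Speed: |v| = √(vₓ² + v_y²) = √(9.325² + 31.84²) = 33.17 m/s.

33.2 m/s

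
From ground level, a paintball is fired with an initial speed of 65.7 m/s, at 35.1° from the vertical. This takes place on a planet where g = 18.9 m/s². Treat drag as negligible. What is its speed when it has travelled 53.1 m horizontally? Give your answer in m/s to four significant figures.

vₓ = 65.70 sin 35.1° = 37.78 m/s; v_y0 = 65.70 cos 35.1° = 53.75 m/s.
Time to reach x = 53.1 m: t = x/vₓ = 53.1/37.78 = 1.406 s.
Vertical velocity there: v_y = v_y0 − g t = 53.75 − 18.9 × 1.406 = 27.19 m/s.
Speed: √(vₓ² + v_y²) = √(37.78² + 27.19²) = 46.54 m/s.

46.54 m/s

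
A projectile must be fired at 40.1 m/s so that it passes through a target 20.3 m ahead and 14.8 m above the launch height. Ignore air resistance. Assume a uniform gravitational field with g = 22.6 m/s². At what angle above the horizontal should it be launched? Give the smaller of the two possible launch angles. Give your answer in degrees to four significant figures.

Trajectory: y = x tanθ − g x² (1 + tan²θ)/(2v₀²). With x = 20.3, y = 14.8, v₀ = 40.1, g = 22.6:
2.896 tan²θ − 20.3 tanθ + (17.70) = 0.
tanθ = [20.3 ± √(20.3² − 4 × 2.896 × (17.70))] / (2 × 2.896) = (20.3 ± 14.39) / 5.792, giving tanθ = 1.020 or 5.990.
θ = 45.57° or 80.52°; the smaller is 45.57°.

45.57°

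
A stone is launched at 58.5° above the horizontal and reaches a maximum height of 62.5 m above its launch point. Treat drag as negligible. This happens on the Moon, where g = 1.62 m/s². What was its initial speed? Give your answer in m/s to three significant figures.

16.7 m/s

At the peak v_y = 0, so v_y0 = √(2gH) = √(2 × 1.62 × 62.5) = 14.23 m/s.
v_y0 = v₀ sin θ ⇒ v₀ = 14.23 / sin 58.5° = 16.69 m/s.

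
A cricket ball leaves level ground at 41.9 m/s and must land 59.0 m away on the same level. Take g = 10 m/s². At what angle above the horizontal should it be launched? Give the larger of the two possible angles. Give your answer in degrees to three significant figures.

80.2°

From R = (v₀²/g) sin 2θ: sin 2θ = 10.0 × 59.0 / 1755.6 = 0.3361.
2θ = 19.64° or 180° − 19.64° = 160.4°, so θ = 9.819° or 80.18°.
The larger angle is 80.18°.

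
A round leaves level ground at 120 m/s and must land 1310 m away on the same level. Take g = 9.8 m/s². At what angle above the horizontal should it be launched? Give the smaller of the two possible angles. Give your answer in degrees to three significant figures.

From R = (v₀²/g) sin 2θ: sin 2θ = 9.80 × 1310 / 14400 = 0.8915.
2θ = 63.07° or 180° − 63.07° = 116.9°, so θ = 31.53° or 58.47°.
The smaller angle is 31.53°.

31.5°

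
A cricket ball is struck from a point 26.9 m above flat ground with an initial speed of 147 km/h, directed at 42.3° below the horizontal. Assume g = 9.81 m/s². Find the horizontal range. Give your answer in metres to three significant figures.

Convert: 147 km/h = 147/3.6 = 40.83 m/s.
Horizontal component vₓ = 40.83 cos 42.3° = 30.20 m/s; vertical v_y0 = −27.48 m/s (downward).
Vertical motion (up positive, ground at y = 0): 4.905 t² − (−27.48) t − 26.9 = 0, so t = (−27.48 + √(27.48² + 2·9.81·26.9)) / 9.81 = (−27.48 + 35.82) / 9.81 = 0.8499 s.
Horizontal distance: R = vₓ t = 30.20 × 0.8499 = 25.67 m.

25.7 m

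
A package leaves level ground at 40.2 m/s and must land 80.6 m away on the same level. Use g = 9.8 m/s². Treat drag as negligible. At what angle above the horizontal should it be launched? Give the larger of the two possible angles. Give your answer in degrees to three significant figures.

75.4°

From R = (v₀²/g) sin 2θ: sin 2θ = 9.80 × 80.6 / 1616.0 = 0.4888.
2θ = 29.26° or 180° − 29.26° = 150.7°, so θ = 14.63° or 75.37°.
The larger angle is 75.37°.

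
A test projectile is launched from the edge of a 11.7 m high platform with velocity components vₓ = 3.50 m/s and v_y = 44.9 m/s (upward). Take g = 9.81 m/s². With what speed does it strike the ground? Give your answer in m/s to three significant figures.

47.5 m/s

With up positive and y = 0 at the ground: y(t) = 11.7 + (44.90) t − 4.905 t². Setting y = 0 and taking the positive root: t = [44.90 + √(44.90² + 2·9.81·11.7)] / 9.81 = (44.90 + 47.39) / 9.81 = 9.407 s.
Vertical velocity at impact: v_y = v_y0 − g t = 44.90 − 9.81 × 9.407 = −47.39 m/s.
Speed: |v| = √(vₓ² + v_y²) = √(3.500² + 47.39²) = 47.52 m/s.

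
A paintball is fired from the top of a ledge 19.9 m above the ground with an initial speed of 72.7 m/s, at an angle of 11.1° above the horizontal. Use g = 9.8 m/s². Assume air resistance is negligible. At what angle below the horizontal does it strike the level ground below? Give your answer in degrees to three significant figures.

18.7°

Horizontal component vₓ = 72.70 cos 11.1° = 71.34 m/s; vertical v_y0 = 72.70 sin 11.1° = 14.00 m/s.
Vertical motion (up positive, ground at y = 0): 4.900 t² − (14.00) t − 19.9 = 0, so t = (14.00 + √(14.00² + 2·9.80·19.9)) / 9.80 = (14.00 + 24.21) / 9.80 = 3.898 s.
At impact: v_y = v_y0 − g t = −24.21 m/s; vₓ = 71.34 m/s.
Angle below horizontal: arctan(|v_y|/vₓ) = arctan(24.21/71.34) = 18.74°.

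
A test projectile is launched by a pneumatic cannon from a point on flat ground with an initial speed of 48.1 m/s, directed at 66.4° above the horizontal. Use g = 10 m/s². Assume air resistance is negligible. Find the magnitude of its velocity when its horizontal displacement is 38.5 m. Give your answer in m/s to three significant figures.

Horizontal component vₓ = 48.10 cos 66.4° = 19.26 m/s; vertical v_y0 = 48.10 sin 66.4° = 44.08 m/s.
x = vₓ t ⇒ t = 38.5/19.26 = 1.999 s.
Vertical velocity there: v_y = v_y0 − g t = 44.08 − 10.0 × 1.999 = 24.08 m/s.
Speed: √(vₓ² + v_y²) = √(19.26² + 24.08²) = 30.84 m/s.

30.8 m/s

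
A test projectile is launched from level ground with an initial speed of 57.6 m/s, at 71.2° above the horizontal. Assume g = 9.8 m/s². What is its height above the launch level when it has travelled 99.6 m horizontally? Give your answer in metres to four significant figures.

151.5 m

Resolve: vₓ = 57.60 cos 71.2° = 18.56 m/s and v_y0 = 57.60 sin 71.2° = 54.53 m/s.
Time to reach x = 99.6 m: t = x/vₓ = 99.6/18.56 = 5.366 s.
Height: y = v_y0 t − ½ g t² = 54.53 × 5.366 − 4.900 × 5.366² = 292.6 − 141.1 = 151.5 m.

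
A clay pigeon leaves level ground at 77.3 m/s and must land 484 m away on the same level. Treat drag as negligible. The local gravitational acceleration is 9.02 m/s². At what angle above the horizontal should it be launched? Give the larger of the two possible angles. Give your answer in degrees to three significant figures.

Level-ground range R = v₀² sin(2θ)/g ⇒ sin(2θ) = gR/v₀² = 9.02 × 484 / 77.3² = 0.7306.
2θ = 46.94° or 180° − 46.94° = 133.1°, so θ = 23.47° or 66.53°.
The larger angle is 66.53°.

66.5°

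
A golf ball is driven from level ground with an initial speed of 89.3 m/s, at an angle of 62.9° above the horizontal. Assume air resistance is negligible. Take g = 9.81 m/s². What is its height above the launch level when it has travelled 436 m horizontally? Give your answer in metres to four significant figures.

vₓ = 89.30 cos 62.9° = 40.68 m/s; v_y0 = 89.30 sin 62.9° = 79.50 m/s.
x = vₓ t ⇒ t = 436/40.68 = 10.72 s.
Height: y = v_y0 t − ½ g t² = 79.50 × 10.72 − 4.905 × 10.72² = 852.0 − 563.4 = 288.6 m.

288.6 m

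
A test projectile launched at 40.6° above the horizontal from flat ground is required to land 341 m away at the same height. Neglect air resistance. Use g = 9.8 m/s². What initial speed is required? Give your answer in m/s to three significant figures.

Level-ground range: R = v₀² sin(2θ)/g, so v₀ = √(gR / sin 2θ).
v₀ = √(9.80 × 341 / sin 81.20°) = √(3342 / 0.9882) = √3381.6 = 58.15 m/s.

58.2 m/s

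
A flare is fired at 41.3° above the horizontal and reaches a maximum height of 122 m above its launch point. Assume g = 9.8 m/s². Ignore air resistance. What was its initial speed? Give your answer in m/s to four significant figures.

74.09 m/s

At the peak v_y = 0, so v_y0 = √(2gH) = √(2 × 9.80 × 122) = 48.90 m/s.
v_y0 = v₀ sin θ ⇒ v₀ = 48.90 / sin 41.3° = 74.09 m/s.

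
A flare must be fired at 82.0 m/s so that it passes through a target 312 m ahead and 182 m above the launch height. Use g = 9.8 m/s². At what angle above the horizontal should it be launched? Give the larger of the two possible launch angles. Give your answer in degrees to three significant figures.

73.3°

Trajectory: y = x tanθ − g x² (1 + tan²θ)/(2v₀²). With x = 312, y = 182, v₀ = 82.0, g = 9.80:
70.94 tan²θ − 312 tanθ + (252.9) = 0.
tanθ = [312 ± √(312² − 4 × 70.94 × (252.9))] / (2 × 70.94) = (312 ± 159.9) / 141.9, giving tanθ = 1.072 or 3.326.
θ = 46.99° or 73.27°; the larger is 73.27°.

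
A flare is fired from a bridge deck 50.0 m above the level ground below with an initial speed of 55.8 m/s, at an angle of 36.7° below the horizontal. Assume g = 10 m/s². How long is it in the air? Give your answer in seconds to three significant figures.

Horizontal component vₓ = 55.80 cos 36.7° = 44.74 m/s; vertical v_y0 = −33.35 m/s (downward).
With up positive and y = 0 at the ground: y(t) = 50.0 + (−33.35) t − 5.000 t². Setting y = 0 and taking the positive root: t = [−33.35 + √(33.35² + 2·10.0·50.0)] / 10.0 = (−33.35 + 45.96) / 10.0 = 1.261 s.

1.26 s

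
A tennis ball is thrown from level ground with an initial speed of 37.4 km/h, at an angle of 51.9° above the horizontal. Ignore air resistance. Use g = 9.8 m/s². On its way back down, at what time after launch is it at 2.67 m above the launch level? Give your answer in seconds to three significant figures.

1.22 s

Convert: 37.4 km/h = 37.4/3.6 = 10.39 m/s.
Resolve: vₓ = 10.39 cos 51.9° = 6.410 m/s and v_y0 = 10.39 sin 51.9° = 8.175 m/s.
Set y = v_y0 t − ½ g t² = 2.67: 4.900 t² − 8.175 t + 2.67 = 0.
Quadratic formula: t = (8.175 ± √14.505) / 9.80 = (8.175 ± 3.809) / 9.80 → t = 0.4456 s or 1.223 s.
The descending-branch root is 1.223 s.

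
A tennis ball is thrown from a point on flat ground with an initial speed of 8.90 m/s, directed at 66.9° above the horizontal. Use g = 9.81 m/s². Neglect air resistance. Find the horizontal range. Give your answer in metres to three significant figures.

Horizontal component vₓ = 8.900 cos 66.9° = 3.492 m/s; vertical v_y0 = 8.900 sin 66.9° = 8.186 m/s.
Flight time T = 2 v_y0 / g = 1.669 s.
Horizontal distance R = vₓ T = 3.492 × 1.669 = 5.828 m.

5.83 m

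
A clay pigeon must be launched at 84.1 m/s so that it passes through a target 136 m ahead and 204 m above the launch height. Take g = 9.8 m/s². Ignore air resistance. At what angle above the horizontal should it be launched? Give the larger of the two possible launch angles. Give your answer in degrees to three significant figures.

83.4°

Trajectory: y = x tanθ − g x² (1 + tan²θ)/(2v₀²). With x = 136, y = 204, v₀ = 84.1, g = 9.80:
12.81 tan²θ − 136 tanθ + (216.8) = 0.
tanθ = [136 ± √(136² − 4 × 12.81 × (216.8))] / (2 × 12.81) = (136 ± 85.92) / 25.63, giving tanθ = 1.954 or 8.660.
θ = 62.90° or 83.41°; the larger is 83.41°.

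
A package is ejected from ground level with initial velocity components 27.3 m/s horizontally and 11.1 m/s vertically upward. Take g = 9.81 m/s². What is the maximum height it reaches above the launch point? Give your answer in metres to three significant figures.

Maximum height: H = v_y0² / (2g) = 11.10² / (2 × 9.81) = 6.280 m.

6.28 m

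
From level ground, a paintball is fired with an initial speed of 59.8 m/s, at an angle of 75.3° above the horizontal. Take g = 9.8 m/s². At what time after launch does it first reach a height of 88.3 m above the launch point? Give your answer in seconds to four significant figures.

vₓ = 59.80 cos 75.3° = 15.17 m/s; v_y0 = 59.80 sin 75.3° = 57.84 m/s.
Height y(t) = 57.84 t − 4.900 t² = 88.3 gives 4.900 t² − 57.84 t + 88.3 = 0.
t = [57.84 ± √(57.84² − 2·9.80·88.3)] / 9.80 = (57.84 ± 40.19) / 9.80, so t = 1.801 s or t = 10.00 s.
The first (ascending) time is 1.801 s.

1.801 s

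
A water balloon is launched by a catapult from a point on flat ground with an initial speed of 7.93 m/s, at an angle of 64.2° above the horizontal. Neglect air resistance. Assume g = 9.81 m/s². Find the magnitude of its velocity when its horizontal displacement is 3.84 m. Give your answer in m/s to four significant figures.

5.115 m/s

Components: vₓ = 7.930 cos 64.2° = 3.451 m/s, v_y0 = 7.930 sin 64.2° = 7.140 m/s.
x = vₓ t ⇒ t = 3.84/3.451 = 1.113 s.
Vertical velocity there: v_y = v_y0 − g t = 7.140 − 9.81 × 1.113 = −3.775 m/s.
Speed: √(vₓ² + v_y²) = √(3.451² + 3.775²) = 5.115 m/s.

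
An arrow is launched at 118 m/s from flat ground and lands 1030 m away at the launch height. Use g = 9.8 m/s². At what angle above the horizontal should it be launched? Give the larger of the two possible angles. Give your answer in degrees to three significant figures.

66.8°

Level-ground range R = v₀² sin(2θ)/g ⇒ sin(2θ) = gR/v₀² = 9.80 × 1030 / 118² = 0.7249.
2θ = 46.46° or 180° − 46.46° = 133.5°, so θ = 23.23° or 66.77°.
The larger angle is 66.77°.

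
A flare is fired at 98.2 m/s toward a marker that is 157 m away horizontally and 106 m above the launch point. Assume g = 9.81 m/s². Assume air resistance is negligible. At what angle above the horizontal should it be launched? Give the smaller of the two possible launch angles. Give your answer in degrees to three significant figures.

38.9°

Trajectory: y = x tanθ − g x² (1 + tan²θ)/(2v₀²). With x = 157, y = 106, v₀ = 98.2, g = 9.81:
12.54 tan²θ − 157 tanθ + (118.5) = 0.
tanθ = [157 ± √(157² − 4 × 12.54 × (118.5))] / (2 × 12.54) = (157 ± 136.8) / 25.08, giving tanθ = 0.8070 or 11.72.
θ = 38.90° or 85.12°; the smaller is 38.90°.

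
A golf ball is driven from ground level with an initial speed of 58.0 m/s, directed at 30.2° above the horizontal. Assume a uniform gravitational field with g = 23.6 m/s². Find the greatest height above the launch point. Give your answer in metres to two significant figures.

Resolve: vₓ = 58.00 cos 30.2° = 50.13 m/s and v_y0 = 58.00 sin 30.2° = 29.18 m/s.
At the apex v_y = 0, so H = v_y0²/(2g) = 29.18²/47.20 = 18.03 m.

18 m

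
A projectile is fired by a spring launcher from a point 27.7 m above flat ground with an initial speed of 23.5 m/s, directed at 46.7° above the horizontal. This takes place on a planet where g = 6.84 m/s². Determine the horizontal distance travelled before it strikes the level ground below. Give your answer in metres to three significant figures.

101 m

Resolve: vₓ = 23.50 cos 46.7° = 16.12 m/s and v_y0 = 23.50 sin 46.7° = 17.10 m/s.
The projectile lands when y = 27.7 + (17.10) t − ½·6.84·t² = 0. Positive root: t = (17.10 + √(17.10² + 2·6.84·27.7)) / 6.84 = (17.10 + 25.91) / 6.84 = 6.289 s.
Horizontal distance: R = vₓ t = 16.12 × 6.289 = 101.4 m.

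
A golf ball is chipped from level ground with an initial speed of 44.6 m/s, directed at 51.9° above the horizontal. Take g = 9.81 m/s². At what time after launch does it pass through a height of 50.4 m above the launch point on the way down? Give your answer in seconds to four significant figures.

5.167 s

Horizontal component vₓ = 44.60 cos 51.9° = 27.52 m/s; vertical v_y0 = 44.60 sin 51.9° = 35.10 m/s.
Set y = v_y0 t − ½ g t² = 50.4: 4.905 t² − 35.10 t + 50.4 = 0.
t = [35.10 ± √(35.10² − 2·9.81·50.4)] / 9.81 = (35.10 ± 15.59) / 9.81, so t = 1.989 s or t = 5.167 s.
The descending-branch root is 5.167 s.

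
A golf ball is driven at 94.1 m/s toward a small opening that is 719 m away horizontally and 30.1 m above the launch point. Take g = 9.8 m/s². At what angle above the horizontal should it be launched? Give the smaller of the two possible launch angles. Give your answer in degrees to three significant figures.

Trajectory: y = x tanθ − g x² (1 + tan²θ)/(2v₀²). With x = 719, y = 30.1, v₀ = 94.1, g = 9.80:
286.1 tan²θ − 719 tanθ + (316.2) = 0.
tanθ = [719 ± √(719² − 4 × 286.1 × (316.2))] / (2 × 286.1) = (719 ± 393.9) / 572.1, giving tanθ = 0.5682 or 1.945.
θ = 29.60° or 62.79°; the smaller is 29.60°.

29.6°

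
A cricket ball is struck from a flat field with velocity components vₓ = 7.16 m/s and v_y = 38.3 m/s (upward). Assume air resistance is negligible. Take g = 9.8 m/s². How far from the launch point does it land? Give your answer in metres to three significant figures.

Flight time T = 2 v_y0 / g = 7.816 s.
Horizontal distance R = vₓ T = 7.160 × 7.816 = 55.96 m.

56.0 m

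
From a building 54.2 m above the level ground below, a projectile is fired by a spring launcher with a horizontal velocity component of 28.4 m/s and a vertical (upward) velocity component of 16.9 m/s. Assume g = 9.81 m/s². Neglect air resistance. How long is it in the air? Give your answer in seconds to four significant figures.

5.467 s

With up positive and y = 0 at the ground: y(t) = 54.2 + (16.90) t − 4.905 t². Setting y = 0 and taking the positive root: t = [16.90 + √(16.90² + 2·9.81·54.2)] / 9.81 = (16.90 + 36.73) / 9.81 = 5.467 s.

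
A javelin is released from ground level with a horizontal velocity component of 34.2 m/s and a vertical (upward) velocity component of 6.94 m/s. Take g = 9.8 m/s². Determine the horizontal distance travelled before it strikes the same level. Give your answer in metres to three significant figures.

Flight time T = 2 v_y0 / g = 1.416 s.
Horizontal distance R = vₓ T = 34.20 × 1.416 = 48.44 m.

48.4 m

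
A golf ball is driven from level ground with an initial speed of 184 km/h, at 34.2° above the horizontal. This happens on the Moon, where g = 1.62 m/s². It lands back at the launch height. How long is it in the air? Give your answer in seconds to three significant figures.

35.5 s

Convert: 184 km/h = 184/3.6 = 51.11 m/s.
Components: vₓ = 51.11 cos 34.2° = 42.27 m/s, v_y0 = 51.11 sin 34.2° = 28.73 m/s.
Landing at launch height ⇒ T = 2 v_y0 / g = 2 × 28.73 / 1.62 = 35.47 s.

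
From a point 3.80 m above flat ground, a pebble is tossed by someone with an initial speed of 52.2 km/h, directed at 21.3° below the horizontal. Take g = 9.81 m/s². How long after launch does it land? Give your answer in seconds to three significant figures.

0.494 s

Convert: 52.2 km/h = 52.2/3.6 = 14.50 m/s.
Components: vₓ = 14.50 cos 21.3° = 13.51 m/s, v_y0 = −5.267 m/s (downward).
Vertical motion (up positive, ground at y = 0): 4.905 t² − (−5.267) t − 3.80 = 0, so t = (−5.267 + √(5.267² + 2·9.81·3.80)) / 9.81 = (−5.267 + 10.11) / 9.81 = 0.4941 s.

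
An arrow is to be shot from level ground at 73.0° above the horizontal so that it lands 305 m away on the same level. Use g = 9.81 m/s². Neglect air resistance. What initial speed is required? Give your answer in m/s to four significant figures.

73.15 m/s

From R = (v₀² / g) sin 2θ: v₀ = √(gR / sin 2θ).
v₀ = √(9.81 × 305 / sin 146.0°) = √(2992 / 0.5592) = √5350.7 = 73.15 m/s.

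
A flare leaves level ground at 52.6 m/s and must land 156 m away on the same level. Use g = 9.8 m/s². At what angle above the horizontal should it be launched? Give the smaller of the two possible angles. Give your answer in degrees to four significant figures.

R = v₀² sin 2θ / g gives sin 2θ = gR/v₀² = 9.80·156/52.6² = 0.5526.
2θ = 33.54° or 180° − 33.54° = 146.5°, so θ = 16.77° or 73.23°.
The smaller angle is 16.77°.

16.77°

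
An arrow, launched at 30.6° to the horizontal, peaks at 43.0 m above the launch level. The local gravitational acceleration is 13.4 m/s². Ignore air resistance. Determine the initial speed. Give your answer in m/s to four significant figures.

66.69 m/s

At the peak v_y = 0, so v_y0 = √(2gH) = √(2 × 13.4 × 43.0) = 33.95 m/s.
v_y0 = v₀ sin θ ⇒ v₀ = 33.95 / sin 30.6° = 66.69 m/s.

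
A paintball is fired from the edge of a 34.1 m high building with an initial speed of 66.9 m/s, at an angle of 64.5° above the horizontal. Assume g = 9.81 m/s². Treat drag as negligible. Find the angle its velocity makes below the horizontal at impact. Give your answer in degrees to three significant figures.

66.3°

Resolve: vₓ = 66.90 cos 64.5° = 28.80 m/s and v_y0 = 66.90 sin 64.5° = 60.38 m/s.
Vertical motion (up positive, ground at y = 0): 4.905 t² − (60.38) t − 34.1 = 0, so t = (60.38 + √(60.38² + 2·9.81·34.1)) / 9.81 = (60.38 + 65.69) / 9.81 = 12.85 s.
At impact: v_y = v_y0 − g t = −65.69 m/s; vₓ = 28.80 m/s.
Angle below horizontal: arctan(|v_y|/vₓ) = arctan(65.69/28.80) = 66.33°.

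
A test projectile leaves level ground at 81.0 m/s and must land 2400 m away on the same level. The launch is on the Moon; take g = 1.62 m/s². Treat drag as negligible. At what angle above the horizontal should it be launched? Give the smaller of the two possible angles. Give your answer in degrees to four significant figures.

R = v₀² sin 2θ / g gives sin 2θ = gR/v₀² = 1.62·2400/81.0² = 0.5926.
2θ = 36.34° or 180° − 36.34° = 143.7°, so θ = 18.17° or 71.83°.
The smaller angle is 18.17°.

18.17°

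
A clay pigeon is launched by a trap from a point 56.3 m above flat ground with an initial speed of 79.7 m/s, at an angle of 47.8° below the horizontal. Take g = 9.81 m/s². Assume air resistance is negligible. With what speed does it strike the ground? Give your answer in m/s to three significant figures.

Components: vₓ = 79.70 cos 47.8° = 53.54 m/s, v_y0 = −59.04 m/s (downward).
The projectile lands when y = 56.3 + (−59.04) t − ½·9.81·t² = 0. Positive root: t = (−59.04 + √(59.04² + 2·9.81·56.3)) / 9.81 = (−59.04 + 67.75) / 9.81 = 0.8880 s.
Vertical velocity at impact: v_y = v_y0 − g t = −59.04 − 9.81 × 0.8880 = −67.75 m/s.
Speed: |v| = √(vₓ² + v_y²) = √(53.54² + 67.75²) = 86.35 m/s.

86.4 m/s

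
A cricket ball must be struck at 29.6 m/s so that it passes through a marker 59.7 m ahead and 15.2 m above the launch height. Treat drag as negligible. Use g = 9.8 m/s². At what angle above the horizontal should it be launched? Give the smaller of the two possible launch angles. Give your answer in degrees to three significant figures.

38.8°

Trajectory: y = x tanθ − g x² (1 + tan²θ)/(2v₀²). With x = 59.7, y = 15.2, v₀ = 29.6, g = 9.80:
19.93 tan²θ − 59.7 tanθ + (35.13) = 0.
tanθ = [59.7 ± √(59.7² − 4 × 19.93 × (35.13))] / (2 × 19.93) = (59.7 ± 27.62) / 39.86, giving tanθ = 0.8047 or 2.190.
θ = 38.82° or 65.46°; the smaller is 38.82°.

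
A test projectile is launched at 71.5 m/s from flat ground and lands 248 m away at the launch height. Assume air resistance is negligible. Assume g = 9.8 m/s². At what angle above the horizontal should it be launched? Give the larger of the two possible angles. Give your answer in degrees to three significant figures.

75.8°

Level-ground range R = v₀² sin(2θ)/g ⇒ sin(2θ) = gR/v₀² = 9.80 × 248 / 71.5² = 0.4754.
2θ = 28.39° or 180° − 28.39° = 151.6°, so θ = 14.19° or 75.81°.
The larger angle is 75.81°.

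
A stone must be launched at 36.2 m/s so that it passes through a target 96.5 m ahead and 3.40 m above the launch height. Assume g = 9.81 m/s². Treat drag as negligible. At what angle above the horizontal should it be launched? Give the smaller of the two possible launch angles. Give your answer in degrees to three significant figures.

25.6°

Trajectory: y = x tanθ − g x² (1 + tan²θ)/(2v₀²). With x = 96.5, y = 3.40, v₀ = 36.2, g = 9.81:
34.86 tan²θ − 96.5 tanθ + (38.26) = 0.
tanθ = [96.5 ± √(96.5² − 4 × 34.86 × (38.26))] / (2 × 34.86) = (96.5 ± 63.08) / 69.71, giving tanθ = 0.4795 or 2.289.
θ = 25.62° or 66.40°; the smaller is 25.62°.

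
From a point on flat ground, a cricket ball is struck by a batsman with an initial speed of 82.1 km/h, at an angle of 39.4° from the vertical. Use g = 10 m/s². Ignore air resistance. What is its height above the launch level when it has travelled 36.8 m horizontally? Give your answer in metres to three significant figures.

Convert: 82.1 km/h = 82.1/3.6 = 22.81 m/s.
Horizontal component vₓ = 22.81 sin 39.4° = 14.48 m/s; vertical v_y0 = 22.81 cos 39.4° = 17.62 m/s.
At x = 36.8 m, t = x/vₓ = 36.8/14.48 = 2.542 s.
Height: y = v_y0 t − ½ g t² = 17.62 × 2.542 − 5.000 × 2.542² = 44.80 − 32.32 = 12.49 m.

12.5 m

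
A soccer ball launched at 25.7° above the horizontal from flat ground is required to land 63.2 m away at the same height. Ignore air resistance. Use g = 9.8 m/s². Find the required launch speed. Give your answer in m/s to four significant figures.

Level-ground range: R = v₀² sin(2θ)/g, so v₀ = √(gR / sin 2θ).
v₀ = √(9.80 × 63.2 / sin 51.40°) = √(619.4 / 0.7815) = √792.51 = 28.15 m/s.

28.15 m/s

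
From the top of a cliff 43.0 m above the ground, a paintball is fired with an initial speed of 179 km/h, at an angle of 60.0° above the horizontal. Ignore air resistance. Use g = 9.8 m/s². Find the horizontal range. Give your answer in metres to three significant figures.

Convert: 179 km/h = 179/3.6 = 49.72 m/s.
vₓ = 49.72 cos 60.0° = 24.86 m/s; v_y0 = 49.72 sin 60.0° = 43.06 m/s.
The projectile lands when y = 43.0 + (43.06) t − ½·9.80·t² = 0. Positive root: t = (43.06 + √(43.06² + 2·9.80·43.0)) / 9.80 = (43.06 + 51.93) / 9.80 = 9.693 s.
Horizontal distance: R = vₓ t = 24.86 × 9.693 = 241.0 m.

241 m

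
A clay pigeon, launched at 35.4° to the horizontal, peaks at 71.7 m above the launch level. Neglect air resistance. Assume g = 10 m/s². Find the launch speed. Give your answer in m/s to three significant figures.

At the peak v_y = 0, so v_y0 = √(2gH) = √(2 × 10.0 × 71.7) = 37.87 m/s.
v_y0 = v₀ sin θ ⇒ v₀ = 37.87 / sin 35.4° = 65.37 m/s.

65.4 m/s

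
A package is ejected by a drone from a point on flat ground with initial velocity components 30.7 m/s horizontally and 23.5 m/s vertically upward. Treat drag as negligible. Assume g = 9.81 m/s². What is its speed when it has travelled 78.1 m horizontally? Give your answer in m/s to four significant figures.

30.73 m/s

x = vₓ t ⇒ t = 78.1/30.70 = 2.544 s.
Vertical velocity there: v_y = v_y0 − g t = 23.50 − 9.81 × 2.544 = −1.456 m/s.
Speed: √(vₓ² + v_y²) = √(30.70² + 1.456²) = 30.73 m/s.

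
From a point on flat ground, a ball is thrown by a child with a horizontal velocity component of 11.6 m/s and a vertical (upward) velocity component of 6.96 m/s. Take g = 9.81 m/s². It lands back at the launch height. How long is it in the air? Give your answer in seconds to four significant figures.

1.419 s

Time of flight on level ground: T = 2 v_y0 / g = 2 × 6.960 / 9.81 = 1.419 s.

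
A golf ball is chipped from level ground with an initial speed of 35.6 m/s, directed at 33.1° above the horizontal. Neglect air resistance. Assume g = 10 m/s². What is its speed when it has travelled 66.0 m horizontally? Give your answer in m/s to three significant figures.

vₓ = 35.60 cos 33.1° = 29.82 m/s; v_y0 = 35.60 sin 33.1° = 19.44 m/s.
At x = 66.0 m, t = x/vₓ = 66.0/29.82 = 2.213 s.
Vertical velocity there: v_y = v_y0 − g t = 19.44 − 10.0 × 2.213 = −2.689 m/s.
Speed: √(vₓ² + v_y²) = √(29.82² + 2.689²) = 29.94 m/s.

29.9 m/s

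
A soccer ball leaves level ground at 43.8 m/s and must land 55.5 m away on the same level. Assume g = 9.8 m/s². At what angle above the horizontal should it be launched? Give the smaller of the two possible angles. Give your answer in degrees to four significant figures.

8.235°

From R = (v₀²/g) sin 2θ: sin 2θ = 9.80 × 55.5 / 1918.4 = 0.2835.
2θ = 16.47° or 180° − 16.47° = 163.5°, so θ = 8.235° or 81.77°.
The smaller angle is 8.235°.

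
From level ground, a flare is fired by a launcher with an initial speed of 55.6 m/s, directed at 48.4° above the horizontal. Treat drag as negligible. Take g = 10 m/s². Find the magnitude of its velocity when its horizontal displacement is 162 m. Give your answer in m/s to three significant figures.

vₓ = 55.60 cos 48.4° = 36.91 m/s; v_y0 = 55.60 sin 48.4° = 41.58 m/s.
Time to reach x = 162 m: t = x/vₓ = 162/36.91 = 4.389 s.
Vertical velocity there: v_y = v_y0 − g t = 41.58 − 10.0 × 4.389 = −2.308 m/s.
Speed: √(vₓ² + v_y²) = √(36.91² + 2.308²) = 36.99 m/s.

37.0 m/s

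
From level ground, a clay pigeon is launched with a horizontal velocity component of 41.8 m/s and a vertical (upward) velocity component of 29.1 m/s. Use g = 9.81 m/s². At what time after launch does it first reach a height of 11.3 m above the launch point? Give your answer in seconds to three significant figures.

Height y(t) = 29.10 t − 4.905 t² = 11.3 gives 4.905 t² − 29.10 t + 11.3 = 0.
Quadratic formula: t = (29.10 ± √625.10) / 9.81 = (29.10 ± 25.00) / 9.81 → t = 0.4177 s or 5.515 s.
The first (ascending) time is 0.4177 s.

0.418 s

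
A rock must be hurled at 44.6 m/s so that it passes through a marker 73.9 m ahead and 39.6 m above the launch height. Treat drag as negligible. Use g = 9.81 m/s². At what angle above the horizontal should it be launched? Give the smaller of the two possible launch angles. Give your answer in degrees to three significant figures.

40.4°

Trajectory: y = x tanθ − g x² (1 + tan²θ)/(2v₀²). With x = 73.9, y = 39.6, v₀ = 44.6, g = 9.81:
13.47 tan²θ − 73.9 tanθ + (53.07) = 0.
tanθ = [73.9 ± √(73.9² − 4 × 13.47 × (53.07))] / (2 × 13.47) = (73.9 ± 51.02) / 26.93, giving tanθ = 0.8496 or 4.638.
θ = 40.35° or 77.83°; the smaller is 40.35°.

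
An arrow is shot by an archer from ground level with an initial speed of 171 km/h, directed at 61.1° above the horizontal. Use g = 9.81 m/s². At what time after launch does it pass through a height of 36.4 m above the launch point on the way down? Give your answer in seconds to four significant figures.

7.487 s

Convert: 171 km/h = 171/3.6 = 47.50 m/s.
Resolve: vₓ = 47.50 cos 61.1° = 22.96 m/s and v_y0 = 47.50 sin 61.1° = 41.58 m/s.
Height y(t) = 41.58 t − 4.905 t² = 36.4 gives 4.905 t² − 41.58 t + 36.4 = 0.
Quadratic formula: t = (41.58 ± √1015.1) / 9.81 = (41.58 ± 31.86) / 9.81 → t = 0.9912 s or 7.487 s.
The descending-branch root is 7.487 s.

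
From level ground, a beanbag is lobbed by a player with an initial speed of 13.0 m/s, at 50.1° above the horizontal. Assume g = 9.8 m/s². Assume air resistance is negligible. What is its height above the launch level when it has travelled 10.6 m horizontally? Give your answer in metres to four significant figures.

4.760 m

Resolve: vₓ = 13.00 cos 50.1° = 8.339 m/s and v_y0 = 13.00 sin 50.1° = 9.973 m/s.
At x = 10.6 m, t = x/vₓ = 10.6/8.339 = 1.271 s.
Height: y = v_y0 t − ½ g t² = 9.973 × 1.271 − 4.900 × 1.271² = 12.68 − 7.918 = 4.760 m.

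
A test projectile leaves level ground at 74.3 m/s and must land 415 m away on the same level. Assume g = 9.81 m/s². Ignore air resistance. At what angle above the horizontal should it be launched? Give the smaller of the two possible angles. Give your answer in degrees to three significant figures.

R = v₀² sin 2θ / g gives sin 2θ = gR/v₀² = 9.81·415/74.3² = 0.7375.
2θ = 47.52° or 180° − 47.52° = 132.5°, so θ = 23.76° or 66.24°.
The smaller angle is 23.76°.

23.8°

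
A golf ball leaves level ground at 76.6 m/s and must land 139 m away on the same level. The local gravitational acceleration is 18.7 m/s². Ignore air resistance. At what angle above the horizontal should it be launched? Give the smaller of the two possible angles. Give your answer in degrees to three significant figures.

R = v₀² sin 2θ / g gives sin 2θ = gR/v₀² = 18.7·139/76.6² = 0.4430.
2θ = 26.30° or 180° − 26.30° = 153.7°, so θ = 13.15° or 76.85°.
The smaller angle is 13.15°.

13.1°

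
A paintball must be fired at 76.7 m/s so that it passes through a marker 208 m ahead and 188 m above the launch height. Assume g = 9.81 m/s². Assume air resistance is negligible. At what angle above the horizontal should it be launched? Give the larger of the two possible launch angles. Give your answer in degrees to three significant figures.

Trajectory: y = x tanθ − g x² (1 + tan²θ)/(2v₀²). With x = 208, y = 188, v₀ = 76.7, g = 9.81:
36.07 tan²θ − 208 tanθ + (224.1) = 0.
tanθ = [208 ± √(208² − 4 × 36.07 × (224.1))] / (2 × 36.07) = (208 ± 104.6) / 72.14, giving tanθ = 1.434 or 4.332.
θ = 55.11° or 77.00°; the larger is 77.00°.

77.0°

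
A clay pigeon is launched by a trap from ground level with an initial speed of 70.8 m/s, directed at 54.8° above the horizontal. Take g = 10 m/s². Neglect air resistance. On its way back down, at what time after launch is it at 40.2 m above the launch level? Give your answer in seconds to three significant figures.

10.8 s

Resolve: vₓ = 70.80 cos 54.8° = 40.81 m/s and v_y0 = 70.80 sin 54.8° = 57.85 m/s.
Height y(t) = 57.85 t − 5.000 t² = 40.2 gives 5.000 t² − 57.85 t + 40.2 = 0.
Quadratic formula: t = (57.85 ± √2543.1) / 10.0 = (57.85 ± 50.43) / 10.0 → t = 0.7425 s or 10.83 s.
The descending-branch root is 10.83 s.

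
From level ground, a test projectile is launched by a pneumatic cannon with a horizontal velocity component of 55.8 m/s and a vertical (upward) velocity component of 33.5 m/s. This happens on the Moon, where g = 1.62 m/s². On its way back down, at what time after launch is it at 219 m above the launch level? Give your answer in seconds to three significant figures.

Require v_y0 t − ½ g t² = 219, i.e. 0.8100 t² − 33.50 t + 219 = 0.
t = [33.50 ± √(33.50² − 2·1.62·219)] / 1.62 = (33.50 ± 20.31) / 1.62, so t = 8.139 s or t = 33.22 s.
The descending-branch root is 33.22 s.

33.2 s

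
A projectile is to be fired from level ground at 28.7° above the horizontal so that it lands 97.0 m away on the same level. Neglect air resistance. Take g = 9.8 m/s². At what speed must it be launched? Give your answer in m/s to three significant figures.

From R = (v₀² / g) sin 2θ: v₀ = √(gR / sin 2θ).
v₀ = √(9.80 × 97.0 / sin 57.40°) = √(950.6 / 0.8425) = √1128.4 = 33.59 m/s.

33.6 m/s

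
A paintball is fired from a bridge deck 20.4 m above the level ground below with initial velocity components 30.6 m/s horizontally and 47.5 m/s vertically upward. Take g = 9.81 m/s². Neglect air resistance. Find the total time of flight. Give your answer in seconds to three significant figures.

Vertical motion (up positive, ground at y = 0): 4.905 t² − (47.50) t − 20.4 = 0, so t = (47.50 + √(47.50² + 2·9.81·20.4)) / 9.81 = (47.50 + 51.54) / 9.81 = 10.10 s.

10.1 s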